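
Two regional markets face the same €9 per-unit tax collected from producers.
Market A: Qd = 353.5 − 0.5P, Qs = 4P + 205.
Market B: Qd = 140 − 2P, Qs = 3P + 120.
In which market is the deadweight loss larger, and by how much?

Market B, by €30.6.

Market A: pre-tax P* = €33, Q* = 337; post-tax Q = 333; deadweight loss = €18.
Market B: pre-tax P* = €4, Q* = 132; post-tax Q = 121.2; deadweight loss = €48.6.
Difference: €18 vs €48.6 → market B is larger by €30.6.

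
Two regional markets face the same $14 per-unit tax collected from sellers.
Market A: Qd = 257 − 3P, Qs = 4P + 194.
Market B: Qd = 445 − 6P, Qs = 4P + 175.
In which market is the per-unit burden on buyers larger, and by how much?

Market A: pre-tax P* = $9, Q* = 230; post-tax Q = 206; per-unit burden on buyers = $8.
Market B: pre-tax P* = $27, Q* = 283; post-tax Q = 249.4; per-unit burden on buyers = $5.6.
Difference: $8 vs $5.6 → market A is larger by $2.4.

Market A, by $2.4.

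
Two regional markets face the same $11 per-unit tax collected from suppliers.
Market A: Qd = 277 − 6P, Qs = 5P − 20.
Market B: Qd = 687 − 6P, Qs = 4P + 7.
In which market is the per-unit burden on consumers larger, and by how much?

Market A, by $0.6.

Market A: pre-tax P* = $27, Q* = 115; post-tax Q = 85; per-unit burden on consumers = $5.
Market B: pre-tax P* = $68, Q* = 279; post-tax Q = 252.6; per-unit burden on consumers = $4.4.
Difference: $5 vs $4.4 → market A is larger by $0.6.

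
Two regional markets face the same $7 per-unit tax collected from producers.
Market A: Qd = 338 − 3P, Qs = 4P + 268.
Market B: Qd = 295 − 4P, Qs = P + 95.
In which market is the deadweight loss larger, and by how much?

Market A, by $22.4.

Market A: pre-tax P* = $10, Q* = 308; post-tax Q = 296; deadweight loss = $42.
Market B: pre-tax P* = $40, Q* = 135; post-tax Q = 129.4; deadweight loss = $19.6.
Difference: $42 vs $19.6 → market A is larger by $22.4.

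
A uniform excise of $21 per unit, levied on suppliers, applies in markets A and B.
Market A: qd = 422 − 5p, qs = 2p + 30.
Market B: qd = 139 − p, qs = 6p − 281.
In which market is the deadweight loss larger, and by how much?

Market A, by $126.

Market A: pre-tax p* = $56, q* = 142; post-tax q = 112; deadweight loss = $315.
Market B: pre-tax p* = $60, q* = 79; post-tax q = 61; deadweight loss = $189.
Difference: $315 vs $189 → market A is larger by $126.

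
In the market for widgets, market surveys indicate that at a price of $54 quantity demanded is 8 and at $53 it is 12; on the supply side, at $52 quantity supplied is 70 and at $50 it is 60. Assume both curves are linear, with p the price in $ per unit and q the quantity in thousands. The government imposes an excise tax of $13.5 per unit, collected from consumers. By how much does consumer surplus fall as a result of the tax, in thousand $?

Consumer surplus falls by $187.5 thousand.

Demand slope: (12 − 8)/(53 − 54) = -4, so qd = 224 − 4p.
Supply slope: (60 − 70)/(50 − 52) = 5, so qs = 5p − 190.
Without the tax, 224 − 4p = 5p − 190 gives 9p = 414, so p* = $46 and q* = 40.
With the tax collected from consumers, demand (in seller-price terms) shifts: qd = 224 − 4(p + 13.5).
New equilibrium: consumers pay $53.5, suppliers receive $40, q = 10. (Wedge: pb − ps = 13.5.)
ΔCS is the trapezoid between Q = 10 and Q = 40 of height $7.5: ½ · (40 + 10) · 7.5 = $187.5.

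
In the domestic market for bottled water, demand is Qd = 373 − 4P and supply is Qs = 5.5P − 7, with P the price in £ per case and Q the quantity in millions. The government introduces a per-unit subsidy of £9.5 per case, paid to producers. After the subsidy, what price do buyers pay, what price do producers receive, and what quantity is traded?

Buyers pay £34.5; producers receive £44; quantity = 235.

Before the subsidy: set 373 − 4P = 5.5P − 7 → P* = £40, Q* = 213.
With a per-unit subsidy paid to producers, each receives P + 9.5 per unit sold, so supply becomes Qs = 5.5(P + 9.5) − 7.
Solving gives Q = 235 with buyers paying £34.5 and producers receiving £44 (the £9.5 wedge).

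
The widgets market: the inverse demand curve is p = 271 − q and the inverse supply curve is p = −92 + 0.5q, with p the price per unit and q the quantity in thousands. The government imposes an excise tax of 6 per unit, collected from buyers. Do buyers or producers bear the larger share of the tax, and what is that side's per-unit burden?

Buyers bear the larger share: 4 per unit.

Rewrite in direct form: qd = 271 − p and qs = 2p + 184.
Before the tax: set 271 − p = 2p + 184 → p* = 29, q* = 242.
With the tax collected from buyers, demand (in seller-price terms) shifts: qd = 271 − (p + 6).
New equilibrium: buyers pay 33, producers receive 27, q = 238. (Wedge: pb − ps = 6.)
Per-unit burden: buyers 4, producers 2.
Buyers take the larger share because demand is less price-elastic here (demand slope 1 vs supply slope 2).
The less price-elastic side of the market bears the larger share of a per-unit tax.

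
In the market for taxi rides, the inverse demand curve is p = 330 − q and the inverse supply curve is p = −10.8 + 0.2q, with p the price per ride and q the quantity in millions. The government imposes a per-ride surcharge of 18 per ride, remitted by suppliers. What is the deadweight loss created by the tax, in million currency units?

Rewrite in direct form: qd = 330 − p and qs = 5p + 54.
Without the tax, 330 − p = 5p + 54 gives 6p = 276, so p* = 46 and q* = 284.
With the tax collected from suppliers, supply shifts: qs = 5(p − 18) + 54.
New equilibrium: consumers pay 61, suppliers receive 43, q = 269. (Wedge: pb − ps = 18.)
Quantity falls by |ΔQ| = |284 − 269| = 15.
DWL = ½ · t · |ΔQ| = ½ · 18 · 15 = 135.

Deadweight loss = 135 million.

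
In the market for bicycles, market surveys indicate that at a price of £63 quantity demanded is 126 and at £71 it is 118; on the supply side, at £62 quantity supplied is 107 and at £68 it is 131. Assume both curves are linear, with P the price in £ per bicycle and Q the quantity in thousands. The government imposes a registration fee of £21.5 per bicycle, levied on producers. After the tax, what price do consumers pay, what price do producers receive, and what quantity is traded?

Consumers pay £83.2; producers receive £61.7; quantity = 105.8.

Demand slope: (118 − 126)/(71 − 63) = -1, so Qd = 189 − P.
Supply slope: (131 − 107)/(68 − 62) = 4, so Qs = 4P − 141.
Without the tax, 189 − P = 4P − 141 gives 5P = 330, so P* = £66 and Q* = 123.
With the tax collected from producers, supply shifts: Qs = 4(P − 21.5) − 141.
New equilibrium: consumers pay £83.2, producers receive £61.7, Q = 105.8. (Wedge: Pb − Ps = 21.5.)
The less price-elastic side of the market bears the larger share of a per-unit tax.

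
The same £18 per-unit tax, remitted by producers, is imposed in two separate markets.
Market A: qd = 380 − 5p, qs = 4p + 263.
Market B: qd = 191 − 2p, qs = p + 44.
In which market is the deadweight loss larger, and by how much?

Market A: pre-tax p* = £13, q* = 315; post-tax q = 275; deadweight loss = £360.
Market B: pre-tax p* = £49, q* = 93; post-tax q = 81; deadweight loss = £108.
Difference: £360 vs £108 → market A is larger by £252.

Market A, by £252.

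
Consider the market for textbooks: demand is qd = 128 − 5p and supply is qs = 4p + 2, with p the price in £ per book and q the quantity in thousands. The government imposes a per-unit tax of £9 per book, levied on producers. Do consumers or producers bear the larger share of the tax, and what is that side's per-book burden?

Before the tax: set 128 − 5p = 4p + 2 → p* = £14, q* = 58.
With the tax collected from producers, supply shifts: qs = 4(p − 9) + 2.
New equilibrium: consumers pay £18, producers receive £9, q = 38. (Wedge: pb − ps = 9.)
Per-book burden: consumers £4, producers £5.
Producers take the larger share because supply is less price-elastic here (demand slope 5 vs supply slope 4).
The less price-elastic side of the market bears the larger share of a per-unit tax.

Producers bear the larger share: £5 per book.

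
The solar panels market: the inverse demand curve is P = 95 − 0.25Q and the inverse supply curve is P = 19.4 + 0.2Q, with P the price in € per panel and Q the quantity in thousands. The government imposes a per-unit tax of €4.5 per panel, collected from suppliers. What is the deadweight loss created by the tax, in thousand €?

Rewrite in direct form: Qd = 380 − 4P and Qs = 5P − 97.
Before the tax: set 380 − 4P = 5P − 97 → P* = €53, Q* = 168.
With the tax collected from suppliers, supply shifts: Qs = 5(P − 4.5) − 97.
New equilibrium: consumers pay €55.5, suppliers receive €51, Q = 158. (Wedge: Pb − Ps = 4.5.)
Quantity falls by |ΔQ| = |168 − 158| = 10.
DWL = ½ · t · |ΔQ| = ½ · 4.5 · 10 = €22.5.

Deadweight loss = €22.5 thousand.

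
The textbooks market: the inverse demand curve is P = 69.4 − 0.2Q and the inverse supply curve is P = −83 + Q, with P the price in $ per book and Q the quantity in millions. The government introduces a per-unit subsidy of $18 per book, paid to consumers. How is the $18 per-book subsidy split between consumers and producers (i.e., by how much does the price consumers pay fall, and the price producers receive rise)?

Consumers gain $3 per book; producers gain $15 per book.

Rewrite in direct form: Qd = 347 − 5P and Qs = P + 83.
Before the subsidy: set 347 − 5P = P + 83 → P* = $44, Q* = 127.
With a per-unit subsidy paid to consumers, each effectively pays P − 18, so demand becomes Qd = 347 − 5(P − 18).
Solving gives Q = 142 with consumers paying $41 and producers receiving $59 (the $18 wedge).
Gain to consumers: $3; to producers: $15. (They sum to $18.)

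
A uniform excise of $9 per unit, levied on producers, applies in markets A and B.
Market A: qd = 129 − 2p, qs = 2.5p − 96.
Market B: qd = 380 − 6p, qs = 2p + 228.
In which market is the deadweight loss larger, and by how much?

Market B, by $15.75.

Market A: pre-tax p* = $50, q* = 29; post-tax q = 19; deadweight loss = $45.
Market B: pre-tax p* = $19, q* = 266; post-tax q = 252.5; deadweight loss = $60.75.
Difference: $45 vs $60.75 → market B is larger by $15.75.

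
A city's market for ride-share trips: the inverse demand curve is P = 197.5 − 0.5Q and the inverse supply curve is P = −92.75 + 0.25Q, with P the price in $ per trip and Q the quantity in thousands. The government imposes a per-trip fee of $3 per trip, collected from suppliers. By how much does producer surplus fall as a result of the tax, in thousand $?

Rewrite in direct form: Qd = 395 − 2P and Qs = 4P + 371.
Without the tax, 395 − 2P = 4P + 371 gives 6P = 24, so P* = $4 and Q* = 387.
With the tax collected from suppliers, supply shifts: Qs = 4(P − 3) + 371.
New equilibrium: buyers pay $6, suppliers receive $3, Q = 383. (Wedge: Pb − Ps = 3.)
ΔPS is the trapezoid between Q = 383 and Q = 387 of height $1: ½ · (387 + 383) · 1 = $385.

Producer surplus falls by $385 thousand.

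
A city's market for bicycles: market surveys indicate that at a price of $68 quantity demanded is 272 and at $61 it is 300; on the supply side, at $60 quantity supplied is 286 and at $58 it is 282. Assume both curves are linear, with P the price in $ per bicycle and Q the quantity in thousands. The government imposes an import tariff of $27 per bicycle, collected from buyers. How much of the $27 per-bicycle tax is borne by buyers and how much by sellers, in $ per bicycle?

Demand slope: (300 − 272)/(61 − 68) = -4, so Qd = 544 − 4P.
Supply slope: (282 − 286)/(58 − 60) = 2, so Qs = 2P + 166.
Without the tax, 544 − 4P = 2P + 166 gives 6P = 378, so P* = $63 and Q* = 292.
With the tax collected from buyers, demand (in seller-price terms) shifts: Qd = 544 − 4(P + 27).
New equilibrium: buyers pay $72, sellers receive $45, Q = 256. (Wedge: Pb − Ps = 27.)
Burden on buyers: $9; on sellers: $18. (They sum to $27.)

Buyers bear $9 per bicycle; sellers bear $18 per bicycle.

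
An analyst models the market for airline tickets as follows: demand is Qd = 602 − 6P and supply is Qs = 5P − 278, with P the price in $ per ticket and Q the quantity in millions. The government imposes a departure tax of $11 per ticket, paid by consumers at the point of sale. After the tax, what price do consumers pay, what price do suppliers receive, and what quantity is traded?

Before the tax: set 602 − 6P = 5P − 278 → P* = $80, Q* = 122.
With the tax collected from consumers, demand (in seller-price terms) shifts: Qd = 602 − 6(P + 11).
Solving gives Q = 92 with consumers paying $85 and suppliers receiving $74 (the $11 wedge).

Consumers pay $85; suppliers receive $74; quantity = 92.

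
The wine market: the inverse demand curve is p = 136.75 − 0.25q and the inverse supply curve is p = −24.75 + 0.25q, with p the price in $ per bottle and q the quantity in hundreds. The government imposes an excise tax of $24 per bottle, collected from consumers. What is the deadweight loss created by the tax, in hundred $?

Deadweight loss = $576 hundred.

Rewrite in direct form: qd = 547 − 4p and qs = 4p + 99.
Without the tax, 547 − 4p = 4p + 99 gives 8p = 448, so p* = $56 and q* = 323.
With the tax collected from consumers, demand (in seller-price terms) shifts: qd = 547 − 4(p + 24).
Solving gives q = 275 with consumers paying $68 and sellers receiving $44 (the $24 wedge).
Quantity falls by |ΔQ| = |323 − 275| = 48.
DWL = ½ · t · |ΔQ| = ½ · 24 · 48 = $576.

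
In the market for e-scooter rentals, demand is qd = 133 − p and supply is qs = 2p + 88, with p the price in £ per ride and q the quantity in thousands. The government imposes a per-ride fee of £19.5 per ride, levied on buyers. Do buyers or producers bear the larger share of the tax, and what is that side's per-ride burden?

Buyers bear the larger share: £13 per ride.

Without the tax, 133 − p = 2p + 88 gives 3p = 45, so p* = £15 and q* = 118.
With the tax collected from buyers, demand (in seller-price terms) shifts: qd = 133 − (p + 19.5).
New equilibrium: buyers pay £28, producers receive £8.5, q = 105. (Wedge: pb − ps = 19.5.)
Per-ride burden: buyers £13, producers £6.5.
Buyers take the larger share because demand is less price-elastic here (demand slope 1 vs supply slope 2).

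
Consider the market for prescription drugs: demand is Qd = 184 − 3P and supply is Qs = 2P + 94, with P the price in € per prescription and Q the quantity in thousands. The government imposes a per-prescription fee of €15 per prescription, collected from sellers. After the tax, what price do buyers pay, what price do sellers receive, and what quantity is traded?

Before the tax: set 184 − 3P = 2P + 94 → P* = €18, Q* = 130.
With the tax collected from sellers, supply shifts: Qs = 2(P − 15) + 94.
New equilibrium: buyers pay €24, sellers receive €9, Q = 112. (Wedge: Pb − Ps = 15.)

Buyers pay €24; sellers receive €9; quantity = 112.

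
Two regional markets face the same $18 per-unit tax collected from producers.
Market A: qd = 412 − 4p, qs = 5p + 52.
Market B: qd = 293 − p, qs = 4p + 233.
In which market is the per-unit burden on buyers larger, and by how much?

Market A: pre-tax p* = $40, q* = 252; post-tax q = 212; per-unit burden on buyers = $10.
Market B: pre-tax p* = $12, q* = 281; post-tax q = 266.6; per-unit burden on buyers = $14.4.
Difference: $10 vs $14.4 → market B is larger by $4.4.

Market B, by $4.4.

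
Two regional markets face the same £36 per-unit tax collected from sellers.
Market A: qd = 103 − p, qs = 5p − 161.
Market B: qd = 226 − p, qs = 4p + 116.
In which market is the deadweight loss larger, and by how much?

Market A: pre-tax p* = £44, q* = 59; post-tax q = 29; deadweight loss = £540.
Market B: pre-tax p* = £22, q* = 204; post-tax q = 175.2; deadweight loss = £518.4.
Difference: £540 vs £518.4 → market A is larger by £21.6.

Market A, by £21.6.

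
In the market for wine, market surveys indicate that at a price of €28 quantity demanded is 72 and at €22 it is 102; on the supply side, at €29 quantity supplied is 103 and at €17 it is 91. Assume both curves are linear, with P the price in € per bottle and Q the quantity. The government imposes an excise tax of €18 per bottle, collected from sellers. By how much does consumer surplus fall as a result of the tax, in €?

Demand slope: (102 − 72)/(22 − 28) = -5, so Qd = 212 − 5P.
Supply slope: (91 − 103)/(17 − 29) = 1, so Qs = P + 74.
Before the tax: set 212 − 5P = P + 74 → P* = €23, Q* = 97.
With the tax collected from sellers, supply shifts: Qs = (P − 18) + 74.
New equilibrium: consumers pay €26, sellers receive €8, Q = 82. (Wedge: Pb − Ps = 18.)
ΔCS is the trapezoid between Q = 82 and Q = 97 of height €3: ½ · (97 + 82) · 3 = €268.5.

Consumer surplus falls by €268.5.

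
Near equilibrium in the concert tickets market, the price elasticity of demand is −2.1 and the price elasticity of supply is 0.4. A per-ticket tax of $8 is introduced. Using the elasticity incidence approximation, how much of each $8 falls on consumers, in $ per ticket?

Consumers bear ≈ $1.28 per ticket.

Incidence ratio: consumers' share ≈ εs / (εs + |εd|) = 0.4 / (0.4 + 2.1) = 0.16.
So consumers bear ≈ 0.16 × $8 = $1.28; producers bear $6.72.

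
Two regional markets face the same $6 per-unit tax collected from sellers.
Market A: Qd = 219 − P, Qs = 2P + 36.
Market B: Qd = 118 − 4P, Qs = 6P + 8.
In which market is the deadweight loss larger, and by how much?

Market A: pre-tax P* = $61, Q* = 158; post-tax Q = 154; deadweight loss = $12.
Market B: pre-tax P* = $11, Q* = 74; post-tax Q = 59.6; deadweight loss = $43.2.
Difference: $12 vs $43.2 → market B is larger by $31.2.

Market B, by $31.2.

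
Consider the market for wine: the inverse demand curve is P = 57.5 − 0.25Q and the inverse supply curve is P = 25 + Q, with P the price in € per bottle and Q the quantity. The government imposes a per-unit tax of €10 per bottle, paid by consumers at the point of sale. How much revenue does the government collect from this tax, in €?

Inverting to Q(P) form: Qd = 230 − 4P; Qs = P − 25.
Without the tax, 230 − 4P = P − 25 gives 5P = 255, so P* = €51 and Q* = 26.
With the tax collected from consumers, demand (in seller-price terms) shifts: Qd = 230 − 4(P + 10).
Solving gives Q = 18 with consumers paying €53 and sellers receiving €43 (the €10 wedge).
Revenue = t · Q = 10 · 18 = €180.

Tax revenue = €180.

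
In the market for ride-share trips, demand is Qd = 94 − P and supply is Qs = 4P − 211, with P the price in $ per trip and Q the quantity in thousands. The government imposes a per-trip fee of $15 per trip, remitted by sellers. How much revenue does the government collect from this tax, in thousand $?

Tax revenue = $315 thousand.

Before the tax: set 94 − P = 4P − 211 → P* = $61, Q* = 33.
With the tax collected from sellers, supply shifts: Qs = 4(P − 15) − 211.
New equilibrium: buyers pay $73, sellers receive $58, Q = 21. (Wedge: Pb − Ps = 15.)
Revenue = t · Q = 15 · 21 = $315.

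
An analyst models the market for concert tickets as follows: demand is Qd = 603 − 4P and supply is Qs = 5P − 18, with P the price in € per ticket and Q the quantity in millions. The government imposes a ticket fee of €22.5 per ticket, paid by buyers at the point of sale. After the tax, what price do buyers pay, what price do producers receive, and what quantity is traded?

Without the tax, 603 − 4P = 5P − 18 gives 9P = 621, so P* = €69 and Q* = 327.
With the tax collected from buyers, demand (in seller-price terms) shifts: Qd = 603 − 4(P + 22.5).
Solving gives Q = 277 with buyers paying €81.5 and producers receiving €59 (the €22.5 wedge).
The less price-elastic side of the market bears the larger share of a per-unit tax.

Buyers pay €81.5; producers receive €59; quantity = 277.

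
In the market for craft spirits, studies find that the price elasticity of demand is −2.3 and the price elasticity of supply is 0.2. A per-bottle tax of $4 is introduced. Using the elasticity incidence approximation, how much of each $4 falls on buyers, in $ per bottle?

Buyers bear ≈ $0.32 per bottle.

Incidence ratio: buyers' share ≈ εs / (εs + |εd|) = 0.2 / (0.2 + 2.3) = 0.08.
So buyers bear ≈ 0.08 × $4 = $0.32; sellers bear $3.68.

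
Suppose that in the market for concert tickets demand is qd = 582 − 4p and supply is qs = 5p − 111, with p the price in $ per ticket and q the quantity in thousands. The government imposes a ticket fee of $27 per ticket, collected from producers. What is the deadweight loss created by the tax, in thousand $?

Deadweight loss = $810 thousand.

Before the tax: set 582 − 4p = 5p − 111 → p* = $77, q* = 274.
With the tax collected from producers, supply shifts: qs = 5(p − 27) − 111.
New equilibrium: consumers pay $92, producers receive $65, q = 214. (Wedge: pb − ps = 27.)
Quantity falls by |ΔQ| = |274 − 214| = 60.
DWL = ½ · t · |ΔQ| = ½ · 27 · 60 = $810.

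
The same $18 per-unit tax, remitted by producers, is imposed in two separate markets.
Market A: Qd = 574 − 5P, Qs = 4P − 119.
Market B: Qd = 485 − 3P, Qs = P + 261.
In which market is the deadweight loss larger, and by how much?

Market A, by $238.5.

Market A: pre-tax P* = $77, Q* = 189; post-tax Q = 149; deadweight loss = $360.
Market B: pre-tax P* = $56, Q* = 317; post-tax Q = 303.5; deadweight loss = $121.5.
Difference: $360 vs $121.5 → market A is larger by $238.5.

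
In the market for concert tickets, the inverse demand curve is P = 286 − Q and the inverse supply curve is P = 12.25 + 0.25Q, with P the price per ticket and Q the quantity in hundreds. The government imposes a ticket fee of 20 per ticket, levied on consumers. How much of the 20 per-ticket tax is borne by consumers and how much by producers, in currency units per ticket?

Consumers bear 16 per ticket; producers bear 4 per ticket.

Inverting to Q(P) form: Qd = 286 − P; Qs = 4P − 49.
Without the tax, 286 − P = 4P − 49 gives 5P = 335, so P* = 67 and Q* = 219.
With the tax collected from consumers, demand (in seller-price terms) shifts: Qd = 286 − (P + 20).
Solving gives Q = 203 with consumers paying 83 and producers receiving 63 (the 20 wedge).
Burden on consumers: 16; on producers: 4. (They sum to 20.)
The less price-elastic side of the market bears the larger share of a per-unit tax.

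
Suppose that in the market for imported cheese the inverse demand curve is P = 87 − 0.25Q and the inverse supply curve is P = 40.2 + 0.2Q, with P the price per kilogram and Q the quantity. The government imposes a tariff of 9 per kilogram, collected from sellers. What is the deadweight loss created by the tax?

Deadweight loss = 90.

Rewrite in direct form: Qd = 348 − 4P and Qs = 5P − 201.
Before the tax: set 348 − 4P = 5P − 201 → P* = 61, Q* = 104.
With the tax collected from sellers, supply shifts: Qs = 5(P − 9) − 201.
Solving gives Q = 84 with buyers paying 66 and sellers receiving 57 (the 9 wedge).
Quantity falls by |ΔQ| = |104 − 84| = 20.
DWL = ½ · t · |ΔQ| = ½ · 9 · 20 = 90.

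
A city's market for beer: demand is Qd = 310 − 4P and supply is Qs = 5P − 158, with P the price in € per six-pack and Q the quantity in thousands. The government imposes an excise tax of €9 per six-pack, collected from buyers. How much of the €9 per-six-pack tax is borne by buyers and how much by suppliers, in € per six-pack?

Before the tax: set 310 − 4P = 5P − 158 → P* = €52, Q* = 102.
With the tax collected from buyers, demand (in seller-price terms) shifts: Qd = 310 − 4(P + 9).
New equilibrium: buyers pay €57, suppliers receive €48, Q = 82. (Wedge: Pb − Ps = 9.)
Burden on buyers: €5; on suppliers: €4. (They sum to €9.)
The less price-elastic side of the market bears the larger share of a per-unit tax.

Buyers bear €5 per six-pack; suppliers bear €4 per six-pack.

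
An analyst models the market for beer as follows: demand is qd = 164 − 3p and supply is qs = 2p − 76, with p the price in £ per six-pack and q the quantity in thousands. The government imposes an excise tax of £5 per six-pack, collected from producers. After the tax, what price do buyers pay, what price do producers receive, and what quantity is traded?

Without the tax, 164 − 3p = 2p − 76 gives 5p = 240, so p* = £48 and q* = 20.
With the tax collected from producers, supply shifts: qs = 2(p − 5) − 76.
Solving gives q = 14 with buyers paying £50 and producers receiving £45 (the £5 wedge).

Buyers pay £50; producers receive £45; quantity = 14.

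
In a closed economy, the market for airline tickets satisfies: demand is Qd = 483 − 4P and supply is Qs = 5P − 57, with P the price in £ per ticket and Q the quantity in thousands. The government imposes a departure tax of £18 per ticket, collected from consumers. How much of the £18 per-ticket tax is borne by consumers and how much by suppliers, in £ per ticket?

Without the tax, 483 − 4P = 5P − 57 gives 9P = 540, so P* = £60 and Q* = 243.
With the tax collected from consumers, demand (in seller-price terms) shifts: Qd = 483 − 4(P + 18).
Solving gives Q = 203 with consumers paying £70 and suppliers receiving £52 (the £18 wedge).
Burden on consumers: £10; on suppliers: £8. (They sum to £18.)

Consumers bear £10 per ticket; suppliers bear £8 per ticket.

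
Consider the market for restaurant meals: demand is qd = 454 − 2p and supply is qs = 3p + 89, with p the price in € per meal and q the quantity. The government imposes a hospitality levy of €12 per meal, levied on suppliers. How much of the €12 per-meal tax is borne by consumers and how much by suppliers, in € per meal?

Consumers bear €7.2 per meal; suppliers bear €4.8 per meal.

Without the tax, 454 − 2p = 3p + 89 gives 5p = 365, so p* = €73 and q* = 308.
With the tax collected from suppliers, supply shifts: qs = 3(p − 12) + 89.
New equilibrium: consumers pay €80.2, suppliers receive €68.2, q = 293.6. (Wedge: pb − ps = 12.)
Burden on consumers: €7.2; on suppliers: €4.8. (They sum to €12.)
The less price-elastic side of the market bears the larger share of a per-unit tax.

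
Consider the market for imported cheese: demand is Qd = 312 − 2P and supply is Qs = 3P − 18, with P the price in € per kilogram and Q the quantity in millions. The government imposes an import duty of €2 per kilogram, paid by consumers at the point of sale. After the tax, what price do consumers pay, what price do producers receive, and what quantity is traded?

Consumers pay €67.2; producers receive €65.2; quantity = 177.6.

Before the tax: set 312 − 2P = 3P − 18 → P* = €66, Q* = 180.
With the tax collected from consumers, demand (in seller-price terms) shifts: Qd = 312 − 2(P + 2).
New equilibrium: consumers pay €67.2, producers receive €65.2, Q = 177.6. (Wedge: Pb − Ps = 2.)
The less price-elastic side of the market bears the larger share of a per-unit tax.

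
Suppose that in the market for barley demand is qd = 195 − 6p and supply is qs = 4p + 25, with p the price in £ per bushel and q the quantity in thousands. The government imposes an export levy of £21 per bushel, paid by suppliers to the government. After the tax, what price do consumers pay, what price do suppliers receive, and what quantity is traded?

Consumers pay £25.4; suppliers receive £4.4; quantity = 42.6.

Before the tax: set 195 − 6p = 4p + 25 → p* = £17, q* = 93.
With the tax collected from suppliers, supply shifts: qs = 4(p − 21) + 25.
Solving gives q = 42.6 with consumers paying £25.4 and suppliers receiving £4.4 (the £21 wedge).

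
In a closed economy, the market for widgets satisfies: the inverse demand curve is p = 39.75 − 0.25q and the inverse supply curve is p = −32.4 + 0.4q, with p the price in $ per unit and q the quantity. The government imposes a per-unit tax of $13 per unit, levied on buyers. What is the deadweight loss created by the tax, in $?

Rewrite in direct form: qd = 159 − 4p and qs = 2.5p + 81.
Before the tax: set 159 − 4p = 2.5p + 81 → p* = $12, q* = 111.
With the tax collected from buyers, demand (in seller-price terms) shifts: qd = 159 − 4(p + 13).
Solving gives q = 91 with buyers paying $17 and suppliers receiving $4 (the $13 wedge).
Quantity falls by |ΔQ| = |111 − 91| = 20.
DWL = ½ · t · |ΔQ| = ½ · 13 · 20 = $130.

Deadweight loss = $130.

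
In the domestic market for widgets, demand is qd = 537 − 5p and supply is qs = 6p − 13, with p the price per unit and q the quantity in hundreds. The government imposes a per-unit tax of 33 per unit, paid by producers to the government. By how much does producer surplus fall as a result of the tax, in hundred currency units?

Producer surplus falls by 3630 hundred.

Without the tax, 537 − 5p = 6p − 13 gives 11p = 550, so p* = 50 and q* = 287.
With the tax collected from producers, supply shifts: qs = 6(p − 33) − 13.
Solving gives q = 197 with consumers paying 68 and producers receiving 35 (the 33 wedge).
ΔPS is the trapezoid between Q = 197 and Q = 287 of height 15: ½ · (287 + 197) · 15 = 3630.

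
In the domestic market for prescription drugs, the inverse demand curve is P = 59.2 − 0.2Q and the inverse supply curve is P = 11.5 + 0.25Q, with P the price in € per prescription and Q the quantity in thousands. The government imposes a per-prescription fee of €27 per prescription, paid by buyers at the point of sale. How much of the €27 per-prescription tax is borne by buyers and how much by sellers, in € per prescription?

Buyers bear €12 per prescription; sellers bear €15 per prescription.

Inverting to Q(P) form: Qd = 296 − 5P; Qs = 4P − 46.
Without the tax, 296 − 5P = 4P − 46 gives 9P = 342, so P* = €38 and Q* = 106.
With the tax collected from buyers, demand (in seller-price terms) shifts: Qd = 296 − 5(P + 27).
Solving gives Q = 46 with buyers paying €50 and sellers receiving €23 (the €27 wedge).
Burden on buyers: €12; on sellers: €15. (They sum to €27.)
The less price-elastic side of the market bears the larger share of a per-unit tax.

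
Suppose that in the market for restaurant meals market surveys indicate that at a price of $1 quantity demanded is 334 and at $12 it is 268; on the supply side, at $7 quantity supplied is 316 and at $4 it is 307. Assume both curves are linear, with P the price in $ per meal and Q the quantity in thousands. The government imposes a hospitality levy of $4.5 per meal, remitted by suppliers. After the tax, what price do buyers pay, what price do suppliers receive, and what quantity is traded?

Buyers pay $6.5; suppliers receive $2; quantity = 301.

Demand slope: (268 − 334)/(12 − 1) = -6, so Qd = 340 − 6P.
Supply slope: (307 − 316)/(4 − 7) = 3, so Qs = 3P + 295.
Before the tax: set 340 − 6P = 3P + 295 → P* = $5, Q* = 310.
With the tax collected from suppliers, supply shifts: Qs = 3(P − 4.5) + 295.
New equilibrium: buyers pay $6.5, suppliers receive $2, Q = 301. (Wedge: Pb − Ps = 4.5.)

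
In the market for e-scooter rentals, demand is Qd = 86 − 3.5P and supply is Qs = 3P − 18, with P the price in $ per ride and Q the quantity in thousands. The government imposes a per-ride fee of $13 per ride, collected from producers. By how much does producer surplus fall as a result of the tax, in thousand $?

Producer surplus falls by $136.5 thousand.

Before the tax: set 86 − 3.5P = 3P − 18 → P* = $16, Q* = 30.
With the tax collected from producers, supply shifts: Qs = 3(P − 13) − 18.
New equilibrium: consumers pay $22, producers receive $9, Q = 9. (Wedge: Pb − Ps = 13.)
ΔPS is the trapezoid between Q = 9 and Q = 30 of height $7: ½ · (30 + 9) · 7 = $136.5.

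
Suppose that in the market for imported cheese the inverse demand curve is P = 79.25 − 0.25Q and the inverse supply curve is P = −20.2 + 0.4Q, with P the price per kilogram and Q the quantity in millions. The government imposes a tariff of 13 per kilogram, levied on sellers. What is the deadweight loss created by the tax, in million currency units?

Deadweight loss = 130 million.

Inverting to Q(P) form: Qd = 317 − 4P; Qs = 2.5P + 50.5.
Without the tax, 317 − 4P = 2.5P + 50.5 gives 6.5P = 266.5, so P* = 41 and Q* = 153.
With the tax collected from sellers, supply shifts: Qs = 2.5(P − 13) + 50.5.
Solving gives Q = 133 with buyers paying 46 and sellers receiving 33 (the 13 wedge).
Quantity falls by |ΔQ| = |153 − 133| = 20.
DWL = ½ · t · |ΔQ| = ½ · 13 · 20 = 130.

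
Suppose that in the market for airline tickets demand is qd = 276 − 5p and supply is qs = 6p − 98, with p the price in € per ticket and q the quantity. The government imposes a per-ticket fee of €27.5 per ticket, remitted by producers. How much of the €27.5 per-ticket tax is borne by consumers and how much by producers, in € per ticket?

Consumers bear €15 per ticket; producers bear €12.5 per ticket.

Without the tax, 276 − 5p = 6p − 98 gives 11p = 374, so p* = €34 and q* = 106.
With the tax collected from producers, supply shifts: qs = 6(p − 27.5) − 98.
Solving gives q = 31 with consumers paying €49 and producers receiving €21.5 (the €27.5 wedge).
Burden on consumers: €15; on producers: €12.5. (They sum to €27.5.)
The less price-elastic side of the market bears the larger share of a per-unit tax.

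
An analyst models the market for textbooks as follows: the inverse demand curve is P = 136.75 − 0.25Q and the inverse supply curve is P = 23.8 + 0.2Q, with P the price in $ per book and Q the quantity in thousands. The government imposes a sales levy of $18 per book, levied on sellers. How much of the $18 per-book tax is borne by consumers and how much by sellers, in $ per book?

Inverting to Q(P) form: Qd = 547 − 4P; Qs = 5P − 119.
Before the tax: set 547 − 4P = 5P − 119 → P* = $74, Q* = 251.
With the tax collected from sellers, supply shifts: Qs = 5(P − 18) − 119.
New equilibrium: consumers pay $84, sellers receive $66, Q = 211. (Wedge: Pb − Ps = 18.)
Burden on consumers: $10; on sellers: $8. (They sum to $18.)
The less price-elastic side of the market bears the larger share of a per-unit tax.

Consumers bear $10 per book; sellers bear $8 per book.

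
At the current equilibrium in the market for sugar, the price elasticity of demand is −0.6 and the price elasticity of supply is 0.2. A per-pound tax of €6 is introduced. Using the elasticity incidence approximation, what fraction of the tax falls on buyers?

Buyers' share ≈ 0.25.

Incidence ratio: buyers' share ≈ εs / (εs + |εd|) = 0.2 / (0.2 + 0.6) = 0.25.
Supply is the less elastic side, so buyers bear the smaller share.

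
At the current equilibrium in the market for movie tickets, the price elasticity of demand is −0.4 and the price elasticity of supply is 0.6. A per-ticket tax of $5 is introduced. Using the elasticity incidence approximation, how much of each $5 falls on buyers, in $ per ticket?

Incidence ratio: buyers' share ≈ εs / (εs + |εd|) = 0.6 / (0.6 + 0.4) = 0.6.
So buyers bear ≈ 0.6 × $5 = $3; suppliers bear $2.

Buyers bear ≈ $3 per ticket.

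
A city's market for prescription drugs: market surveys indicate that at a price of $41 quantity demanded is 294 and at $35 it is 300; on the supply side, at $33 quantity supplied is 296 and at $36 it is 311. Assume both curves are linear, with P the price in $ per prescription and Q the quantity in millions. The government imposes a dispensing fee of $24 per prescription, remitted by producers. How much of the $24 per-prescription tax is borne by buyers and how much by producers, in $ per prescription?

Buyers bear $20 per prescription; producers bear $4 per prescription.

Demand slope: (300 − 294)/(35 − 41) = -1, so Qd = 335 − P.
Supply slope: (311 − 296)/(36 − 33) = 5, so Qs = 5P + 131.
Without the tax, 335 − P = 5P + 131 gives 6P = 204, so P* = $34 and Q* = 301.
With the tax collected from producers, supply shifts: Qs = 5(P − 24) + 131.
Solving gives Q = 281 with buyers paying $54 and producers receiving $30 (the $24 wedge).
Burden on buyers: $20; on producers: $4. (They sum to $24.)
The less price-elastic side of the market bears the larger share of a per-unit tax.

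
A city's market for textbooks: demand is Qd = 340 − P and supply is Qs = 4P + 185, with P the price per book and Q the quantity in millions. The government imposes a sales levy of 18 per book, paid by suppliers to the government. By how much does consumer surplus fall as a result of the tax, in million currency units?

Consumer surplus falls by 4345.92 million.

Without the tax, 340 − P = 4P + 185 gives 5P = 155, so P* = 31 and Q* = 309.
With the tax collected from suppliers, supply shifts: Qs = 4(P − 18) + 185.
New equilibrium: consumers pay 45.4, suppliers receive 27.4, Q = 294.6. (Wedge: Pb − Ps = 18.)
ΔCS is the trapezoid between Q = 294.6 and Q = 309 of height 14.4: ½ · (309 + 294.6) · 14.4 = 4345.92.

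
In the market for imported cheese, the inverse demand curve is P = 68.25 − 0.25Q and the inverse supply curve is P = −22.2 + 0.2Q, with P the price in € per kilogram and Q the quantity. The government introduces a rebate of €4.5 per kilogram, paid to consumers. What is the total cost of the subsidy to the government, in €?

Government outlay = €949.5.

Inverting to Q(P) form: Qd = 273 − 4P; Qs = 5P + 111.
Before the subsidy: set 273 − 4P = 5P + 111 → P* = €18, Q* = 201.
With a per-unit subsidy paid to consumers, each effectively pays P − 4.5, so demand becomes Qd = 273 − 4(P − 4.5).
Solving gives Q = 211 with consumers paying €15.5 and suppliers receiving €20 (the €4.5 wedge).
Outlay = t · Q = 4.5 · 211 = €949.5.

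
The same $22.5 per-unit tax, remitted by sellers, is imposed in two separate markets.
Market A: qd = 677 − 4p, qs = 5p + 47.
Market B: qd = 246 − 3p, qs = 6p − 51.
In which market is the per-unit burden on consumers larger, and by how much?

Market A: pre-tax p* = $70, q* = 397; post-tax q = 347; per-unit burden on consumers = $12.5.
Market B: pre-tax p* = $33, q* = 147; post-tax q = 102; per-unit burden on consumers = $15.
Difference: $12.5 vs $15 → market B is larger by $2.5.

Market B, by $2.5.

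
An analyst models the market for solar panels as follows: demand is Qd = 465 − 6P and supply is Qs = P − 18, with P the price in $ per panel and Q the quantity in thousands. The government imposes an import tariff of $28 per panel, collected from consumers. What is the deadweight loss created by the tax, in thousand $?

Deadweight loss = $336 thousand.

Without the tax, 465 − 6P = P − 18 gives 7P = 483, so P* = $69 and Q* = 51.
With the tax collected from consumers, demand (in seller-price terms) shifts: Qd = 465 − 6(P + 28).
Solving gives Q = 27 with consumers paying $73 and sellers receiving $45 (the $28 wedge).
Quantity falls by |ΔQ| = |51 − 27| = 24.
DWL = ½ · t · |ΔQ| = ½ · 28 · 24 = $336.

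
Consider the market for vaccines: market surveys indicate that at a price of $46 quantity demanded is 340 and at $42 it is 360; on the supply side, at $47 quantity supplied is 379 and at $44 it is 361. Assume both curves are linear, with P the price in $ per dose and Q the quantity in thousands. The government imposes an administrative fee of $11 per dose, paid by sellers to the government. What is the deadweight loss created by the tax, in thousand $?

Deadweight loss = $165 thousand.

Demand slope: (360 − 340)/(42 − 46) = -5, so Qd = 570 − 5P.
Supply slope: (361 − 379)/(44 − 47) = 6, so Qs = 6P + 97.
Without the tax, 570 − 5P = 6P + 97 gives 11P = 473, so P* = $43 and Q* = 355.
With the tax collected from sellers, supply shifts: Qs = 6(P − 11) + 97.
New equilibrium: buyers pay $49, sellers receive $38, Q = 325. (Wedge: Pb − Ps = 11.)
Quantity falls by |ΔQ| = |355 − 325| = 30.
DWL = ½ · t · |ΔQ| = ½ · 11 · 30 = $165.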